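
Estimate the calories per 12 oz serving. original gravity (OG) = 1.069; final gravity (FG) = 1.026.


ABW = (OG−FG)·131.25·0.79/FG;  °P = 259 − 259/SG (for OG→OE and FG→AE);  RE = 0.1808·OE + 0.8192·AE;  Cal = (6.9·ABW + 4·(RE−0.1))·FG·3.55
ABW = (1.069 − 1.026)·131.25·0.79/1.026 = 4.3456
OE = 259 − 259/1.069 = 16.7175 °P
AE = 259 − 259/1.026 = 6.5634 °P
RE = 0.1808·16.7175 + 0.8192·6.5634 = 8.3992 °P
Cal = (6.9·4.3456 + 4·(8.3992−0.1))·1.026·3.55

230.1255 kcal


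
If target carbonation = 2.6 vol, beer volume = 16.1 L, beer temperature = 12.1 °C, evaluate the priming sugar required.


residual = 14.695·(0.01821 + 0.09011·e^(−0.04·T));  sugar = (target − residual)·4.0·V
residual = 14.695·(0.01821 + 0.09011·e^(−0.04·12.1)) = 1.0837
sugar = (2.6 − 1.0837)·4.0·16.1

97.6499 g


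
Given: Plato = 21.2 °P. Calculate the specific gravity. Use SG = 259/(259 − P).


SG = 259/(259 − 21.2)

1.0892


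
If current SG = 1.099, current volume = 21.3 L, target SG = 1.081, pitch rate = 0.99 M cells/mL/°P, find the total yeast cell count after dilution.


V_w = V·((SG_c−1)/(SG_t−1)−1);  °P = 259 − 259/SG_t;  cells = rate·(V+V_w)·°P
V_w = 21.3·((1.099−1)/(1.081−1)−1) = 4.7333
V_final = 21.3 + 4.7333 = 26.0333
°P = 259 − 259/1.081 = 19.4070
cells = 0.99·26.0333·19.4070

500.1774 billion cells


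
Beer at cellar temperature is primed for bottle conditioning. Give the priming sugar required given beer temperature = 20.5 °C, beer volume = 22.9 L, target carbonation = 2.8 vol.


residual = 14.695·(0.01821 + 0.09011·e^(−0.04·T));  sugar = (target − residual)·4.0·V
residual = 14.695·(0.01821 + 0.09011·e^(−0.04·20.5)) = 0.8508
sugar = (2.8 − 0.8508)·4.0·22.9

178.5466 g


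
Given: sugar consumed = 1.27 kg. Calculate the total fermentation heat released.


Q = m_sugar · 590 kJ/kg
Q = 1.27 · 590

749.3000 kJ


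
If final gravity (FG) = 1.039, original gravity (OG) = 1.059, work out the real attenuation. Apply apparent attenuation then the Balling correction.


AA = (OG−FG)/(OG−1)·100;  RA = AA·0.8192
AA = (1.059 − 1.039)/(1.059 − 1)·100 = 33.8983
RA = 33.8983·0.8192

27.7695 %


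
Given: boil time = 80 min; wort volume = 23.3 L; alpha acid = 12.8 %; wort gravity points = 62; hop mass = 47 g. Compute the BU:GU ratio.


U = 1.65·0.000125^(GP/1000)·(1−e^(−0.04t))/4.15;  IBU = (α/100)·m·U·1000/V;  BU:GU = IBU/GP
U = 1.65·0.000125^(62/1000)·(1−e^(−0.04·80))/4.15 = 0.2185
IBU = (12.8/100)·47·0.2185·1000/23.3 = 56.4056
BU:GU = 56.4056/62

0.9098


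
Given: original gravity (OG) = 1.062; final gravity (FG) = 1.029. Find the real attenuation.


AA = (OG−FG)/(OG−1)·100;  RA = AA·0.8192
AA = (1.062 − 1.029)/(1.062 − 1)·100 = 53.2258
RA = 53.2258·0.8192

43.6026 %


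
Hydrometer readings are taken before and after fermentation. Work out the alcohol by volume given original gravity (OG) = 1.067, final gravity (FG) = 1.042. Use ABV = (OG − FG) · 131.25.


ABV = (1.067 − 1.042) · 131.25

3.2812 % ABV


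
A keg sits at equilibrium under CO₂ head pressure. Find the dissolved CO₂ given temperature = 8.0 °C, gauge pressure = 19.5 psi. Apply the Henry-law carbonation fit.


vols = (P + 14.695)·(0.01821 + 0.09011·e^(−0.04·T))
vols = (19.5 + 14.695)·(0.01821 + 0.09011·e^(−0.04·8.0))

2.8602 volumes


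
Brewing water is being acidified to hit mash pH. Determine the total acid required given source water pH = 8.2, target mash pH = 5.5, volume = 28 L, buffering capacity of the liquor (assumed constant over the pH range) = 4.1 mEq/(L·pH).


acid = buffering capacity · (pH_source − pH_target) · V
acid = 4.1 · (8.2 − 5.5) · 28

309.9600 mEq


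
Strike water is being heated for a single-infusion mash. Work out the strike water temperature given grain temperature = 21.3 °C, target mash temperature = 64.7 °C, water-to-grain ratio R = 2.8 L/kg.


T_strike = (0.41/R)·(T_mash − T_grain) + T_mash
T_strike = (0.41/2.8)·(64.7 − 21.3) + 64.7

71.0550 °C


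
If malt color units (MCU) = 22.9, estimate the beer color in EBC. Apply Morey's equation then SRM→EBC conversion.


SRM = 1.4922·MCU^0.6859;  EBC = SRM·1.97
SRM = 1.4922·22.9^0.6859 = 12.7802
EBC = 12.7802·1.97

25.1770 EBC


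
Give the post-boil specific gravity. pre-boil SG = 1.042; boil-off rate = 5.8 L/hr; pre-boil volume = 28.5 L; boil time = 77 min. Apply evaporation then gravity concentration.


V_post = V_pre − rate·(t/60);  SG_post = 1 + (SG_pre−1)·V_pre/V_post
V_post = 28.5 − 5.8·(77/60) = 21.0567
SG_post = 1 + (1.042 − 1)·28.5/21.0567

1.0568


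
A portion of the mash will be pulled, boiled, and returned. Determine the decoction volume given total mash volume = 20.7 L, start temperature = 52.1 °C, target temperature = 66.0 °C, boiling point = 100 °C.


V_dec = V_total·(T_target − T_start)/(T_boil − T_start)
V_dec = 20.7·(66.0 − 52.1)/(100 − 52.1)

6.0069 L


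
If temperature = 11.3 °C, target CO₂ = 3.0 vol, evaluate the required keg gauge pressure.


psi = vols/(0.01821 + 0.09011·e^(−0.04·T)) − 14.695
psi = 3.0/(0.01821 + 0.09011·e^(−0.04·11.3)) − 14.695

25.0128 psi


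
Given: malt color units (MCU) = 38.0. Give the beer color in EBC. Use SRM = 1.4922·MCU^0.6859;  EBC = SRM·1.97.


SRM = 1.4922·38.0^0.6859 = 18.0884
EBC = 18.0884·1.97

35.6342 EBC


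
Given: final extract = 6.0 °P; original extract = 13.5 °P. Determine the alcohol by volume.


SG = 259/(259 − P);  ABV = (OG − FG)·131.25
OG = 259/(259 − 13.5) = 1.0550
FG = 259/(259 − 6.0) = 1.0237
ABV = (1.0550 − 1.0237)·131.25

4.1048 % ABV


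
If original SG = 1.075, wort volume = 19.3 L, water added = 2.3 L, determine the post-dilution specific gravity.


SG_new = 1 + (SG_old − 1)·V_old/(V_old + V_water)
pts = (1.075 − 1)·1000·19.3/(19.3 + 2.3) = 67.0139
SG_new = 1 + 67.0139/1000

1.0670


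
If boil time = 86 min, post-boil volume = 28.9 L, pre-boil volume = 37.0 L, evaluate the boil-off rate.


rate = (V_pre − V_post) / (t_min/60)
rate = (37.0 − 28.9) / (86/60)

5.6512 L/hr


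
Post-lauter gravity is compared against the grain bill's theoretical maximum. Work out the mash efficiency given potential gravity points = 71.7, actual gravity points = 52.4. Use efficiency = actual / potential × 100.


efficiency = 52.4 / 71.7 × 100

73.0823 %


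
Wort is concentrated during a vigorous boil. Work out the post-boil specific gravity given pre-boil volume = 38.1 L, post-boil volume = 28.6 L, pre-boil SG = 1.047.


SG_post = 1 + (SG_pre − 1)·V_pre/V_post
pts_pre = (1.047 − 1)·1000 = 47.0000
pts_post = 47.0000·38.1/28.6 = 62.6119
SG_post = 1 + 62.6119/1000

1.0626


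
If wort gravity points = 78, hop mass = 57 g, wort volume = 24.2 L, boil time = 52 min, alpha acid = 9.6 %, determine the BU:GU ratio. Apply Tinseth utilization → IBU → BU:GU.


U = 1.65·0.000125^(GP/1000)·(1−e^(−0.04t))/4.15;  IBU = (α/100)·m·U·1000/V;  BU:GU = IBU/GP
U = 1.65·0.000125^(78/1000)·(1−e^(−0.04·52))/4.15 = 0.1726
IBU = (9.6/100)·57·0.1726·1000/24.2 = 39.0273
BU:GU = 39.0273/78

0.5003


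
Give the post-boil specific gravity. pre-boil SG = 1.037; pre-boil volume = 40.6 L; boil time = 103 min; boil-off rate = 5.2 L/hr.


V_post = V_pre − rate·(t/60);  SG_post = 1 + (SG_pre−1)·V_pre/V_post
V_post = 40.6 − 5.2·(103/60) = 31.6733
SG_post = 1 + (1.037 − 1)·40.6/31.6733

1.0474


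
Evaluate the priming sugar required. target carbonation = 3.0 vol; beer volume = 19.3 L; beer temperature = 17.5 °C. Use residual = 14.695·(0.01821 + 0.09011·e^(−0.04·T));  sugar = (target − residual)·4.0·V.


residual = 14.695·(0.01821 + 0.09011·e^(−0.04·17.5)) = 0.9252
sugar = (3.0 − 0.9252)·4.0·19.3

160.1778 g


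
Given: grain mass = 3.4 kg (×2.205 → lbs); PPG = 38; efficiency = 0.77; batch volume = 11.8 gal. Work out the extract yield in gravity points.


points = lbs × PPG × eff / vol
lbs = 3.4 × 2.205 = 7.4970
points = 7.4970 × 38 × 0.77 / 11.8

18.5900 points


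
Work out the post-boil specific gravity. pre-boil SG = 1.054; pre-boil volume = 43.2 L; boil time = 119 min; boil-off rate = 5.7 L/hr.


V_post = V_pre − rate·(t/60);  SG_post = 1 + (SG_pre−1)·V_pre/V_post
V_post = 43.2 − 5.7·(119/60) = 31.8950
SG_post = 1 + (1.054 − 1)·43.2/31.8950

1.0731


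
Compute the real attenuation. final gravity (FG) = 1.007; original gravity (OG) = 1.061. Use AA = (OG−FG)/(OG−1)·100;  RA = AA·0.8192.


AA = (1.061 − 1.007)/(1.061 − 1)·100 = 88.5246
RA = 88.5246·0.8192

72.5193 %


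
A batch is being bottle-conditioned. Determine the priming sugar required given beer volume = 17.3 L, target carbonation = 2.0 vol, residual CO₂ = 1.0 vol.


sugar = (target − residual)·4.0·V
sugar = (2.0 − 1.0)·4.0·17.3

69.2000 g


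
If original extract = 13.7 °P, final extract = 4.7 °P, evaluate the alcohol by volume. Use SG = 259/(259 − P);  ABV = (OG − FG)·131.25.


OG = 259/(259 − 13.7) = 1.0558
FG = 259/(259 − 4.7) = 1.0185
ABV = (1.0558 − 1.0185)·131.25

4.9045 % ABV


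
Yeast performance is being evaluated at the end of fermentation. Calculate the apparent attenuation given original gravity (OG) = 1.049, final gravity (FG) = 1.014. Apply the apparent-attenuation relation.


AA = (OG − FG)/(OG − 1) · 100
AA = (1.049 − 1.014)/(1.049 − 1) · 100

71.4286 %


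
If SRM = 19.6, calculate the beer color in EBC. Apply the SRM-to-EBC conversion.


EBC = SRM · 1.97
EBC = 19.6 · 1.97

38.6120 EBC


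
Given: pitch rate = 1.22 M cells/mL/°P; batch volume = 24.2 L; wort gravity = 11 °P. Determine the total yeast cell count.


cells (billions) = rate · V_L · °P
cells = 1.22 · 24.2 · 11

324.7640 billion cells


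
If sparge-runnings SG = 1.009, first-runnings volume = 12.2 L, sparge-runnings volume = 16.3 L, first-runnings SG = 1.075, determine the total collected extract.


total = Σ (SG_i − 1)·1000·V_i
first = (1.075 − 1)·1000·12.2 = 915.0000
sparge = (1.009 − 1)·1000·16.3 = 146.7000
total = 915.0000 + 146.7000

1061.7000 gravity·L


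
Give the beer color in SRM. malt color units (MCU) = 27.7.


SRM = 1.4922 · MCU^0.6859
SRM = 1.4922 · 27.7^0.6859

14.5621 SRM


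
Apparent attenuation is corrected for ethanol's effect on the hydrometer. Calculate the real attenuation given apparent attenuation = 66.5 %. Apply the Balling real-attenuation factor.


RA = AA · 0.8192
RA = 66.5 · 0.8192

54.4768 %


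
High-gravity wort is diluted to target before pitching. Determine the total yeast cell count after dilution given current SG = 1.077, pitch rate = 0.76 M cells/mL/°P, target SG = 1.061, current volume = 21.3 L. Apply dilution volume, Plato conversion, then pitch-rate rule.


V_w = V·((SG_c−1)/(SG_t−1)−1);  °P = 259 − 259/SG_t;  cells = rate·(V+V_w)·°P
V_w = 21.3·((1.077−1)/(1.061−1)−1) = 5.5869
V_final = 21.3 + 5.5869 = 26.8869
°P = 259 − 259/1.061 = 14.8907
cells = 0.76·26.8869·14.8907

304.2764 billion cells


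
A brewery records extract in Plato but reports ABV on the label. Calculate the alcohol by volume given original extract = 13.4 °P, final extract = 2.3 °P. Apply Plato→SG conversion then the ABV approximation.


SG = 259/(259 − P);  ABV = (OG − FG)·131.25
OG = 259/(259 − 13.4) = 1.0546
FG = 259/(259 − 2.3) = 1.0090
ABV = (1.0546 − 1.0090)·131.25

5.9851 % ABV


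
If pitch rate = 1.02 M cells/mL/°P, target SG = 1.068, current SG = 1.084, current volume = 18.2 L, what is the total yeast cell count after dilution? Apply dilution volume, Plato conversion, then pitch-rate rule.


V_w = V·((SG_c−1)/(SG_t−1)−1);  °P = 259 − 259/SG_t;  cells = rate·(V+V_w)·°P
V_w = 18.2·((1.084−1)/(1.068−1)−1) = 4.2824
V_final = 18.2 + 4.2824 = 22.4824
°P = 259 − 259/1.068 = 16.4906
cells = 1.02·22.4824·16.4906

378.1633 billion cells


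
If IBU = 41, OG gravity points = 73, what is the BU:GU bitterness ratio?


BU:GU = IBU / OG_points
BU:GU = 41 / 73

0.5616


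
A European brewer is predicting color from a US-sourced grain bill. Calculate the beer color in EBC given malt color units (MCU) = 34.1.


SRM = 1.4922·MCU^0.6859;  EBC = SRM·1.97
SRM = 1.4922·34.1^0.6859 = 16.7936
EBC = 16.7936·1.97

33.0834 EBC


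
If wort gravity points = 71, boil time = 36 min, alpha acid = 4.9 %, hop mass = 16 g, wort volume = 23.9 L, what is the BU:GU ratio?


U = 1.65·0.000125^(GP/1000)·(1−e^(−0.04t))/4.15;  IBU = (α/100)·m·U·1000/V;  BU:GU = IBU/GP
U = 1.65·0.000125^(71/1000)·(1−e^(−0.04·36))/4.15 = 0.1603
IBU = (4.9/100)·16·0.1603·1000/23.9 = 5.2578
BU:GU = 5.2578/71

0.0741


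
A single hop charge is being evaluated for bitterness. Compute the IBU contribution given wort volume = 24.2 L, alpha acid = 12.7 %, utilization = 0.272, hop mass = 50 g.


IBU = (α/100)·mass·U·1000 / V
IBU = (12.7/100)·50·0.272·1000 / 24.2

71.3719 IBU


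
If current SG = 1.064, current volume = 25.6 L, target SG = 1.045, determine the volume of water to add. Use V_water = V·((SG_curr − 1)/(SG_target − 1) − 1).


V_water = 25.6·((1.064 − 1)/(1.045 − 1) − 1)

10.8089 L


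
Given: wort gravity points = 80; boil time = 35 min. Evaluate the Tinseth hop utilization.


U = 1.65·0.000125^(GP/1000) · (1 − e^(−0.04·t))/4.15
bigness = 1.65·0.000125^(80/1000) = 0.8040
boil_factor = (1 − e^(−0.04·35))/4.15 = 0.1815
U = 0.8040 · 0.1815

0.1460


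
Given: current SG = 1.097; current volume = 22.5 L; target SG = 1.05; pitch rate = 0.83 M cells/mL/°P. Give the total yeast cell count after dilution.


V_w = V·((SG_c−1)/(SG_t−1)−1);  °P = 259 − 259/SG_t;  cells = rate·(V+V_w)·°P
V_w = 22.5·((1.097−1)/(1.05−1)−1) = 21.1500
V_final = 22.5 + 21.1500 = 43.6500
°P = 259 − 259/1.05 = 12.3333
cells = 0.83·43.6500·12.3333

446.8305 billion cells


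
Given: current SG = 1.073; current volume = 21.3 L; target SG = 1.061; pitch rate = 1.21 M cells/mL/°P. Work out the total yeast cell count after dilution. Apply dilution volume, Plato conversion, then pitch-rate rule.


V_w = V·((SG_c−1)/(SG_t−1)−1);  °P = 259 − 259/SG_t;  cells = rate·(V+V_w)·°P
V_w = 21.3·((1.073−1)/(1.061−1)−1) = 4.1902
V_final = 21.3 + 4.1902 = 25.4902
°P = 259 − 259/1.061 = 14.8907
cells = 1.21·25.4902·14.8907

459.2744 billion cells


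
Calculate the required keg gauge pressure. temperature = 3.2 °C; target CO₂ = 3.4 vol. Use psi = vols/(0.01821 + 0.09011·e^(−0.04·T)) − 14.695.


psi = 3.4/(0.01821 + 0.09011·e^(−0.04·3.2)) − 14.695

20.1791 psi


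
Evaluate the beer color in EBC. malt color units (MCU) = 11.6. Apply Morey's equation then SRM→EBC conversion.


SRM = 1.4922·MCU^0.6859;  EBC = SRM·1.97
SRM = 1.4922·11.6^0.6859 = 8.0157
EBC = 8.0157·1.97

15.7908 EBC


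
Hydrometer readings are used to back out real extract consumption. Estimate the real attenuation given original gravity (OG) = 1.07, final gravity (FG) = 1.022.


AA = (OG−FG)/(OG−1)·100;  RA = AA·0.8192
AA = (1.07 − 1.022)/(1.07 − 1)·100 = 68.5714
RA = 68.5714·0.8192

56.1737 %


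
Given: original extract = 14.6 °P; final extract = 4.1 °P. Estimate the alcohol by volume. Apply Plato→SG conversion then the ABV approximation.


SG = 259/(259 − P);  ABV = (OG − FG)·131.25
OG = 259/(259 − 14.6) = 1.0597
FG = 259/(259 − 4.1) = 1.0161
ABV = (1.0597 − 1.0161)·131.25

5.7295 % ABV


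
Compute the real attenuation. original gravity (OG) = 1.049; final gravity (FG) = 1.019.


AA = (OG−FG)/(OG−1)·100;  RA = AA·0.8192
AA = (1.049 − 1.019)/(1.049 − 1)·100 = 61.2245
RA = 61.2245·0.8192

50.1551 %


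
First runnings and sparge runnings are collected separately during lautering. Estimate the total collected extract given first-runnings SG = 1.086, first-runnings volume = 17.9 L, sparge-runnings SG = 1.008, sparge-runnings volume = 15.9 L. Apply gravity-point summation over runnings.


total = Σ (SG_i − 1)·1000·V_i
first = (1.086 − 1)·1000·17.9 = 1539.4000
sparge = (1.008 − 1)·1000·15.9 = 127.2000
total = 1539.4000 + 127.2000

1666.6000 gravity·L


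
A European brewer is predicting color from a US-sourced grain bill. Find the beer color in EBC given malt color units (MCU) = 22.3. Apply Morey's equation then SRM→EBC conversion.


SRM = 1.4922·MCU^0.6859;  EBC = SRM·1.97
SRM = 1.4922·22.3^0.6859 = 12.5496
EBC = 12.5496·1.97

24.7227 EBC


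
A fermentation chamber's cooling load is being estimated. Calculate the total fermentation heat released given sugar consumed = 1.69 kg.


Q = m_sugar · 590 kJ/kg
Q = 1.69 · 590

997.1000 kJ


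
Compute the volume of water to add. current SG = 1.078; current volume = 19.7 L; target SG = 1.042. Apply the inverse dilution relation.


V_water = V·((SG_curr − 1)/(SG_target − 1) − 1)
V_water = 19.7·((1.078 − 1)/(1.042 − 1) − 1)

16.8857 L


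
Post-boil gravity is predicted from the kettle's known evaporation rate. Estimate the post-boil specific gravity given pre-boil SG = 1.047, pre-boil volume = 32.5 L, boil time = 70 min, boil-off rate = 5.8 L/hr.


V_post = V_pre − rate·(t/60);  SG_post = 1 + (SG_pre−1)·V_pre/V_post
V_post = 32.5 − 5.8·(70/60) = 25.7333
SG_post = 1 + (1.047 − 1)·32.5/25.7333

1.0594


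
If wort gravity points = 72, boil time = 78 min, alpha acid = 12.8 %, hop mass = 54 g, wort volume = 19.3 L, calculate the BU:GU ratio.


U = 1.65·0.000125^(GP/1000)·(1−e^(−0.04t))/4.15;  IBU = (α/100)·m·U·1000/V;  BU:GU = IBU/GP
U = 1.65·0.000125^(72/1000)·(1−e^(−0.04·78))/4.15 = 0.1990
IBU = (12.8/100)·54·0.1990·1000/19.3 = 71.2601
BU:GU = 71.2601/72

0.9897


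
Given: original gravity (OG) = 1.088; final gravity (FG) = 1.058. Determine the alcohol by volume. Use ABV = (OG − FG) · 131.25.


ABV = (1.088 − 1.058) · 131.25

3.9375 % ABV


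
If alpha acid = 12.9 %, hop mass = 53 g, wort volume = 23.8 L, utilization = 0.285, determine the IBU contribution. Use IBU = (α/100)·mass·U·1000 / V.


IBU = (12.9/100)·53·0.285·1000 / 23.8

81.8716 IBU


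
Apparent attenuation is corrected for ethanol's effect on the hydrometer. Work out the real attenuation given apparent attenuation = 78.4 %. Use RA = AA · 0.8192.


RA = 78.4 · 0.8192

64.2253 %


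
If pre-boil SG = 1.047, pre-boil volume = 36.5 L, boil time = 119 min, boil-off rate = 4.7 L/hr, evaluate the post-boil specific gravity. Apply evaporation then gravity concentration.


V_post = V_pre − rate·(t/60);  SG_post = 1 + (SG_pre−1)·V_pre/V_post
V_post = 36.5 − 4.7·(119/60) = 27.1783
SG_post = 1 + (1.047 − 1)·36.5/27.1783

1.0631


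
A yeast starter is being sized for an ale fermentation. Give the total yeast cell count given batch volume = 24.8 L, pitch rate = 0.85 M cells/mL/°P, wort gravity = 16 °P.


cells (billions) = rate · V_L · °P
cells = 0.85 · 24.8 · 16

337.2800 billion cells


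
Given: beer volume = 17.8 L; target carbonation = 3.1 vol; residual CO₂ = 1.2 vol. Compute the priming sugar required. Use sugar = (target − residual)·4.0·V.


sugar = (3.1 − 1.2)·4.0·17.8

135.2800 g


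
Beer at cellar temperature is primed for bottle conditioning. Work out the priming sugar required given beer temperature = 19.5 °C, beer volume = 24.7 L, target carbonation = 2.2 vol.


residual = 14.695·(0.01821 + 0.09011·e^(−0.04·T));  sugar = (target − residual)·4.0·V
residual = 14.695·(0.01821 + 0.09011·e^(−0.04·19.5)) = 0.8746
sugar = (2.2 − 0.8746)·4.0·24.7

130.9493 g


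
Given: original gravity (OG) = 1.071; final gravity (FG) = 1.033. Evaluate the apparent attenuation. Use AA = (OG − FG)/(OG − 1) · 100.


AA = (1.071 − 1.033)/(1.071 − 1) · 100

53.5211 %


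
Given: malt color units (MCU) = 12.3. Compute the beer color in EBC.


SRM = 1.4922·MCU^0.6859;  EBC = SRM·1.97
SRM = 1.4922·12.3^0.6859 = 8.3444
EBC = 8.3444·1.97

16.4384 EBC


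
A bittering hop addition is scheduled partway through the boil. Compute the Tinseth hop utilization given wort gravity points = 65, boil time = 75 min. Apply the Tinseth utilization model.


U = 1.65·0.000125^(GP/1000) · (1 − e^(−0.04·t))/4.15
bigness = 1.65·0.000125^(65/1000) = 0.9200
boil_factor = (1 − e^(−0.04·75))/4.15 = 0.2290
U = 0.9200 · 0.2290

0.2106


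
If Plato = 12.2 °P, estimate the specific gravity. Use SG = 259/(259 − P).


SG = 259/(259 − 12.2)

1.0494


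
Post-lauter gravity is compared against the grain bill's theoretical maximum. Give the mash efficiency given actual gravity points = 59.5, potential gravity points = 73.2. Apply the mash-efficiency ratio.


efficiency = actual / potential × 100
efficiency = 59.5 / 73.2 × 100

81.2842 %


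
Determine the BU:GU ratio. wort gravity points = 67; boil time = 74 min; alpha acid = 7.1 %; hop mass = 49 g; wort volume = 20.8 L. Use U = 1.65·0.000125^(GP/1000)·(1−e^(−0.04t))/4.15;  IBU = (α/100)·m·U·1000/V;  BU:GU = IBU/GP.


U = 1.65·0.000125^(67/1000)·(1−e^(−0.04·74))/4.15 = 0.2065
IBU = (7.1/100)·49·0.2065·1000/20.8 = 34.5312
BU:GU = 34.5312/67

0.5154


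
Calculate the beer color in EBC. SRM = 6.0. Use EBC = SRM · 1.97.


EBC = 6.0 · 1.97

11.8200 EBC


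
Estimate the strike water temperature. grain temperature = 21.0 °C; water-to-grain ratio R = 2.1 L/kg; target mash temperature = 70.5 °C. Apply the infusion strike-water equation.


T_strike = (0.41/R)·(T_mash − T_grain) + T_mash
T_strike = (0.41/2.1)·(70.5 − 21.0) + 70.5

80.1643 °C


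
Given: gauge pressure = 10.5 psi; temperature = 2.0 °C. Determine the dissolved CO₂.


vols = (P + 14.695)·(0.01821 + 0.09011·e^(−0.04·T))
vols = (10.5 + 14.695)·(0.01821 + 0.09011·e^(−0.04·2.0))

2.5546 volumes


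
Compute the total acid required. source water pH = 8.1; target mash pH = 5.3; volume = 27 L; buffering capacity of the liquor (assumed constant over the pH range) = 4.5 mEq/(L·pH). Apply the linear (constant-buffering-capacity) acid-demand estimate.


acid = buffering capacity · (pH_source − pH_target) · V
acid = 4.5 · (8.1 − 5.3) · 27

340.2000 mEq


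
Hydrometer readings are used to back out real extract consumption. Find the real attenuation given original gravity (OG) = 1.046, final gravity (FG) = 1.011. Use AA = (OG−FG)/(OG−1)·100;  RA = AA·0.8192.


AA = (1.046 − 1.011)/(1.046 − 1)·100 = 76.0870
RA = 76.0870·0.8192

62.3304 %


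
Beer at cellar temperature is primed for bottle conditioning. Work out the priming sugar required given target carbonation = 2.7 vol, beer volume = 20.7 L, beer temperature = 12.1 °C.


residual = 14.695·(0.01821 + 0.09011·e^(−0.04·T));  sugar = (target − residual)·4.0·V
residual = 14.695·(0.01821 + 0.09011·e^(−0.04·12.1)) = 1.0837
sugar = (2.7 − 1.0837)·4.0·20.7

133.8299 g


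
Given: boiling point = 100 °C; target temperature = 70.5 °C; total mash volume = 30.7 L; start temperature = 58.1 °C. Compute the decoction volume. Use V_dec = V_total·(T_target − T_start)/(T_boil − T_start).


V_dec = 30.7·(70.5 − 58.1)/(100 − 58.1)

9.0854 L


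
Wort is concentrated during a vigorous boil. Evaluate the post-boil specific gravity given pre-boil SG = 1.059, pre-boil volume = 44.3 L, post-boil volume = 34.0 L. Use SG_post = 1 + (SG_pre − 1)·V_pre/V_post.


pts_pre = (1.059 − 1)·1000 = 59.0000
pts_post = 59.0000·44.3/34.0 = 76.8735
SG_post = 1 + 76.8735/1000

1.0769


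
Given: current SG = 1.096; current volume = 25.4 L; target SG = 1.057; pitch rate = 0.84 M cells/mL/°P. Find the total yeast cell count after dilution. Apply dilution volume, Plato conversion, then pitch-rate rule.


V_w = V·((SG_c−1)/(SG_t−1)−1);  °P = 259 − 259/SG_t;  cells = rate·(V+V_w)·°P
V_w = 25.4·((1.096−1)/(1.057−1)−1) = 17.3789
V_final = 25.4 + 17.3789 = 42.7789
°P = 259 − 259/1.057 = 13.9669
cells = 0.84·42.7789·13.9669

501.8905 billion cells


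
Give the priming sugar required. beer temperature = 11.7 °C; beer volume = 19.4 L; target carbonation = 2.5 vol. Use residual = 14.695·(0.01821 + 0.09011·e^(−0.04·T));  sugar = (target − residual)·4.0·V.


residual = 14.695·(0.01821 + 0.09011·e^(−0.04·11.7)) = 1.0969
sugar = (2.5 − 1.0969)·4.0·19.4

108.8837 g


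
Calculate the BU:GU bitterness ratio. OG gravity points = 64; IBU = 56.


BU:GU = IBU / OG_points
BU:GU = 56 / 64

0.8750


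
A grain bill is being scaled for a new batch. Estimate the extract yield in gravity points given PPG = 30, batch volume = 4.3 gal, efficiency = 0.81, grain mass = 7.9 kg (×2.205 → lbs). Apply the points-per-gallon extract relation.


points = lbs × PPG × eff / vol
lbs = 7.9 × 2.205 = 17.4195
points = 17.4195 × 30 × 0.81 / 4.3

98.4404 points


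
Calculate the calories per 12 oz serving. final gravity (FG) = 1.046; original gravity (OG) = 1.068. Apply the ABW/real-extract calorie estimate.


ABW = (OG−FG)·131.25·0.79/FG;  °P = 259 − 259/SG (for OG→OE and FG→AE);  RE = 0.1808·OE + 0.8192·AE;  Cal = (6.9·ABW + 4·(RE−0.1))·FG·3.55
ABW = (1.068 − 1.046)·131.25·0.79/1.046 = 2.1808
OE = 259 − 259/1.068 = 16.4906 °P
AE = 259 − 259/1.046 = 11.3901 °P
RE = 0.1808·16.4906 + 0.8192·11.3901 = 12.3122 °P
Cal = (6.9·2.1808 + 4·(12.3122−0.1))·1.046·3.55

237.2670 kcal


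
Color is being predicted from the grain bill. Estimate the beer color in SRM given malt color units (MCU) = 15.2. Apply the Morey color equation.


SRM = 1.4922 · MCU^0.6859
SRM = 1.4922 · 15.2^0.6859

9.6484 SRM


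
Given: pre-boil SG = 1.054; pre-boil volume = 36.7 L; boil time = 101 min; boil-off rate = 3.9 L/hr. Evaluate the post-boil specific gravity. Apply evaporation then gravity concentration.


V_post = V_pre − rate·(t/60);  SG_post = 1 + (SG_pre−1)·V_pre/V_post
V_post = 36.7 − 3.9·(101/60) = 30.1350
SG_post = 1 + (1.054 − 1)·36.7/30.1350

1.0658


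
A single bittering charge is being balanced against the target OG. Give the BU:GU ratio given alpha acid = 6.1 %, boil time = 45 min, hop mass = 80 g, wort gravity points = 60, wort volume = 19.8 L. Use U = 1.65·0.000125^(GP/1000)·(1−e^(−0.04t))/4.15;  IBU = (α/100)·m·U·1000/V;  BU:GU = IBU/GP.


U = 1.65·0.000125^(60/1000)·(1−e^(−0.04·45))/4.15 = 0.1935
IBU = (6.1/100)·80·0.1935·1000/19.8 = 47.7019
BU:GU = 47.7019/60

0.7950


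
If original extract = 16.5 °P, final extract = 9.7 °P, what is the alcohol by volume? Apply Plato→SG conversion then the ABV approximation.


SG = 259/(259 − P);  ABV = (OG − FG)·131.25
OG = 259/(259 − 16.5) = 1.0680
FG = 259/(259 − 9.7) = 1.0389
ABV = (1.0680 − 1.0389)·131.25

3.8236 % ABV


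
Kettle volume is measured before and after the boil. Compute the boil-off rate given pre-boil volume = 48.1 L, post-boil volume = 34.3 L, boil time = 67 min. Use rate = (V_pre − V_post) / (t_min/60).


rate = (48.1 − 34.3) / (67/60)

12.3582 L/hr


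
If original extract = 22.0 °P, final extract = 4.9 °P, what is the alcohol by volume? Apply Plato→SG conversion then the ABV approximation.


SG = 259/(259 − P);  ABV = (OG − FG)·131.25
OG = 259/(259 − 22.0) = 1.0928
FG = 259/(259 − 4.9) = 1.0193
ABV = (1.0928 − 1.0193)·131.25

9.6526 % ABV


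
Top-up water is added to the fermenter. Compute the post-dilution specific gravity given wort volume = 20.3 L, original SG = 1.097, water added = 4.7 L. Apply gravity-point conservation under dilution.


SG_new = 1 + (SG_old − 1)·V_old/(V_old + V_water)
pts = (1.097 − 1)·1000·20.3/(20.3 + 4.7) = 78.7640
SG_new = 1 + 78.7640/1000

1.0788


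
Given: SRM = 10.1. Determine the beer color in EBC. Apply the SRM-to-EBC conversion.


EBC = SRM · 1.97
EBC = 10.1 · 1.97

19.8970 EBC


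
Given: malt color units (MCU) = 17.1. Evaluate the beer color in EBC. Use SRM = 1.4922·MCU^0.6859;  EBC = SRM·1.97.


SRM = 1.4922·17.1^0.6859 = 10.4602
EBC = 10.4602·1.97

20.6066 EBC


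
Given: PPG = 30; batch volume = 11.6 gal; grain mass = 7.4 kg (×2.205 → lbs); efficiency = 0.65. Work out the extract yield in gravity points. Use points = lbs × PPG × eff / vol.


lbs = 7.4 × 2.205 = 16.3170
points = 16.3170 × 30 × 0.65 / 11.6

27.4294 points


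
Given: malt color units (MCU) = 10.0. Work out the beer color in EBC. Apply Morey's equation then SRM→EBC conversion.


SRM = 1.4922·MCU^0.6859;  EBC = SRM·1.97
SRM = 1.4922·10.0^0.6859 = 7.2398
EBC = 7.2398·1.97

14.2624 EBC


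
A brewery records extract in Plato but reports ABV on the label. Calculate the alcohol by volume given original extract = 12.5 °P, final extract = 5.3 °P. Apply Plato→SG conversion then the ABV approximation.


SG = 259/(259 − P);  ABV = (OG − FG)·131.25
OG = 259/(259 − 12.5) = 1.0507
FG = 259/(259 − 5.3) = 1.0209
ABV = (1.0507 − 1.0209)·131.25

3.9138 % ABV


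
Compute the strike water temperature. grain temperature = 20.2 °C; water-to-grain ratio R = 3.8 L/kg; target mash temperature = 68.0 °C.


T_strike = (0.41/R)·(T_mash − T_grain) + T_mash
T_strike = (0.41/3.8)·(68.0 − 20.2) + 68.0

73.1574 °C


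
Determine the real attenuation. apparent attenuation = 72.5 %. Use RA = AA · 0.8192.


RA = 72.5 · 0.8192

59.3920 %


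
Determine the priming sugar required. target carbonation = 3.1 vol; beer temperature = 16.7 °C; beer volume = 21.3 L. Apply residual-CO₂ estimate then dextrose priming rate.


residual = 14.695·(0.01821 + 0.09011·e^(−0.04·T));  sugar = (target − residual)·4.0·V
residual = 14.695·(0.01821 + 0.09011·e^(−0.04·16.7)) = 0.9465
sugar = (3.1 − 0.9465)·4.0·21.3

183.4748 g


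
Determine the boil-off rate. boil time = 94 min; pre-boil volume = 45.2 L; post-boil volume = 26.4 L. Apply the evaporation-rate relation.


rate = (V_pre − V_post) / (t_min/60)
rate = (45.2 − 26.4) / (94/60)

12.0000 L/hr


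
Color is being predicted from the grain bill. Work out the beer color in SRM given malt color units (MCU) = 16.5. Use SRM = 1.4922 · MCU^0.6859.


SRM = 1.4922 · 16.5^0.6859

10.2070 SRM


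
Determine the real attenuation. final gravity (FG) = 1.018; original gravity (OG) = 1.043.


AA = (OG−FG)/(OG−1)·100;  RA = AA·0.8192
AA = (1.043 − 1.018)/(1.043 − 1)·100 = 58.1395
RA = 58.1395·0.8192

47.6279 %


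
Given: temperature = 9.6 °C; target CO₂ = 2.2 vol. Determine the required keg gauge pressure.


psi = vols/(0.01821 + 0.09011·e^(−0.04·T)) − 14.695
psi = 2.2/(0.01821 + 0.09011·e^(−0.04·9.6)) − 14.695

12.9478 psi


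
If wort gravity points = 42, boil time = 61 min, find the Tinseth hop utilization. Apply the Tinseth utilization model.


U = 1.65·0.000125^(GP/1000) · (1 − e^(−0.04·t))/4.15
bigness = 1.65·0.000125^(42/1000) = 1.1312
boil_factor = (1 − e^(−0.04·61))/4.15 = 0.2200
U = 1.1312 · 0.2200

0.2488


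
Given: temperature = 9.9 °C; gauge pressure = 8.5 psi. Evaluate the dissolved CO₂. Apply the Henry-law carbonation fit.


vols = (P + 14.695)·(0.01821 + 0.09011·e^(−0.04·T))
vols = (8.5 + 14.695)·(0.01821 + 0.09011·e^(−0.04·9.9))

1.8290 volumes


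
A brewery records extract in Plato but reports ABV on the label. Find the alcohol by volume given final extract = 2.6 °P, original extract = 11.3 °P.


SG = 259/(259 − P);  ABV = (OG − FG)·131.25
OG = 259/(259 − 11.3) = 1.0456
FG = 259/(259 − 2.6) = 1.0101
ABV = (1.0456 − 1.0101)·131.25

4.6567 % ABV


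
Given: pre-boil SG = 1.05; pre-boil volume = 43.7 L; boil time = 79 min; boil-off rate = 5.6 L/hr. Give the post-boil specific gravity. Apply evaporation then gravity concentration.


V_post = V_pre − rate·(t/60);  SG_post = 1 + (SG_pre−1)·V_pre/V_post
V_post = 43.7 − 5.6·(79/60) = 36.3267
SG_post = 1 + (1.05 − 1)·43.7/36.3267

1.0601


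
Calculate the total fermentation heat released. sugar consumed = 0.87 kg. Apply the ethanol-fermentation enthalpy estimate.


Q = m_sugar · 590 kJ/kg
Q = 0.87 · 590

513.3000 kJ


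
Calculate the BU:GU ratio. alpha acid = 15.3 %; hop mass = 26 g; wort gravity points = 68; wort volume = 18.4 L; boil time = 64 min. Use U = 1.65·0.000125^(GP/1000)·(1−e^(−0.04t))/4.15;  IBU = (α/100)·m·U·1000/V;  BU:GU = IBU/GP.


U = 1.65·0.000125^(68/1000)·(1−e^(−0.04·64))/4.15 = 0.1991
IBU = (15.3/100)·26·0.1991·1000/18.4 = 43.0458
BU:GU = 43.0458/68

0.6330


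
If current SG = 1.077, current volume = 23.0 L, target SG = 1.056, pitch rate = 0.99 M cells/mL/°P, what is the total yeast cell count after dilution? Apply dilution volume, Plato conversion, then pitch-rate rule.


V_w = V·((SG_c−1)/(SG_t−1)−1);  °P = 259 − 259/SG_t;  cells = rate·(V+V_w)·°P
V_w = 23.0·((1.077−1)/(1.056−1)−1) = 8.6250
V_final = 23.0 + 8.6250 = 31.6250
°P = 259 − 259/1.056 = 13.7348
cells = 0.99·31.6250·13.7348

430.0209 billion cells


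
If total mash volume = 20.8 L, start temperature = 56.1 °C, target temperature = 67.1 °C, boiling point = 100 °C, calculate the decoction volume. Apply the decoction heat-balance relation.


V_dec = V_total·(T_target − T_start)/(T_boil − T_start)
V_dec = 20.8·(67.1 − 56.1)/(100 − 56.1)

5.2118 L


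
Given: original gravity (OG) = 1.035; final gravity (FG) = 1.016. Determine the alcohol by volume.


ABV = (OG − FG) · 131.25
ABV = (1.035 − 1.016) · 131.25

2.4937 % ABV


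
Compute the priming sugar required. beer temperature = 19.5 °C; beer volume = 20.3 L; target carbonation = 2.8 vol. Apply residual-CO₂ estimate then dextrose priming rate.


residual = 14.695·(0.01821 + 0.09011·e^(−0.04·T));  sugar = (target − residual)·4.0·V
residual = 14.695·(0.01821 + 0.09011·e^(−0.04·19.5)) = 0.8746
sugar = (2.8 − 0.8746)·4.0·20.3

156.3423 g


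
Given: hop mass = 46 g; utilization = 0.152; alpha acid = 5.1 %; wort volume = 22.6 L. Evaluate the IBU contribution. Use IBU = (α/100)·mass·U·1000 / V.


IBU = (5.1/100)·46·0.152·1000 / 22.6

15.7784 IBU


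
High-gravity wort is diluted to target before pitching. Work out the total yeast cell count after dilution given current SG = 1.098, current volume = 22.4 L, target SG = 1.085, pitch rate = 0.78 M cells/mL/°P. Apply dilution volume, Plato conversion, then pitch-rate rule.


V_w = V·((SG_c−1)/(SG_t−1)−1);  °P = 259 − 259/SG_t;  cells = rate·(V+V_w)·°P
V_w = 22.4·((1.098−1)/(1.085−1)−1) = 3.4259
V_final = 22.4 + 3.4259 = 25.8259
°P = 259 − 259/1.085 = 20.2903
cells = 0.78·25.8259·20.2903

408.7321 billion cells


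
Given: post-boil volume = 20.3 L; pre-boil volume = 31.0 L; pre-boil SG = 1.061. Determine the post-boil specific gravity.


SG_post = 1 + (SG_pre − 1)·V_pre/V_post
pts_pre = (1.061 − 1)·1000 = 61.0000
pts_post = 61.0000·31.0/20.3 = 93.1527
SG_post = 1 + 93.1527/1000

1.0932


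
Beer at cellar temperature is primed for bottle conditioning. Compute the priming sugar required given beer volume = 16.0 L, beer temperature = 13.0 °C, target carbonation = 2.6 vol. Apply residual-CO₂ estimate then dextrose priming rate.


residual = 14.695·(0.01821 + 0.09011·e^(−0.04·T));  sugar = (target − residual)·4.0·V
residual = 14.695·(0.01821 + 0.09011·e^(−0.04·13.0)) = 1.0548
sugar = (2.6 − 1.0548)·4.0·16.0

98.8902 g


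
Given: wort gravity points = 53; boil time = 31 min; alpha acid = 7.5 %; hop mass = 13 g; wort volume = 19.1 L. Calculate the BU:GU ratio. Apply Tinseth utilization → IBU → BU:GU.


U = 1.65·0.000125^(GP/1000)·(1−e^(−0.04t))/4.15;  IBU = (α/100)·m·U·1000/V;  BU:GU = IBU/GP
U = 1.65·0.000125^(53/1000)·(1−e^(−0.04·31))/4.15 = 0.1755
IBU = (7.5/100)·13·0.1755·1000/19.1 = 8.9573
BU:GU = 8.9573/53

0.1690


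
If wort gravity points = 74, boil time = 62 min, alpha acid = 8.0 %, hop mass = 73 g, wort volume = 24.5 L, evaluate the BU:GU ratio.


U = 1.65·0.000125^(GP/1000)·(1−e^(−0.04t))/4.15;  IBU = (α/100)·m·U·1000/V;  BU:GU = IBU/GP
U = 1.65·0.000125^(74/1000)·(1−e^(−0.04·62))/4.15 = 0.1873
IBU = (8.0/100)·73·0.1873·1000/24.5 = 44.6551
BU:GU = 44.6551/74

0.6034


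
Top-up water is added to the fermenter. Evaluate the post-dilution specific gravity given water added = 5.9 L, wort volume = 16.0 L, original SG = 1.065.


SG_new = 1 + (SG_old − 1)·V_old/(V_old + V_water)
pts = (1.065 − 1)·1000·16.0/(16.0 + 5.9) = 47.4886
SG_new = 1 + 47.4886/1000

1.0475


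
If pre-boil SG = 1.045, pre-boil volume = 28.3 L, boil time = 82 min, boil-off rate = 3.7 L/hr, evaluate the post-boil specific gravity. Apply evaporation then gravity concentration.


V_post = V_pre − rate·(t/60);  SG_post = 1 + (SG_pre−1)·V_pre/V_post
V_post = 28.3 − 3.7·(82/60) = 23.2433
SG_post = 1 + (1.045 − 1)·28.3/23.2433

1.0548


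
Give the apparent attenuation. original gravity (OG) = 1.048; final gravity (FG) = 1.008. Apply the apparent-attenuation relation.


AA = (OG − FG)/(OG − 1) · 100
AA = (1.048 − 1.008)/(1.048 − 1) · 100

83.3333 %


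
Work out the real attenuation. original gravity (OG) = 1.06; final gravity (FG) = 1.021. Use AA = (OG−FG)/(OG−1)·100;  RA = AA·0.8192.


AA = (1.06 − 1.021)/(1.06 − 1)·100 = 65.0000
RA = 65.0000·0.8192

53.2480 %


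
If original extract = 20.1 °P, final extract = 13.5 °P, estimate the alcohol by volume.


SG = 259/(259 − P);  ABV = (OG − FG)·131.25
OG = 259/(259 − 20.1) = 1.0841
FG = 259/(259 − 13.5) = 1.0550
ABV = (1.0841 − 1.0550)·131.25

3.8254 % ABV


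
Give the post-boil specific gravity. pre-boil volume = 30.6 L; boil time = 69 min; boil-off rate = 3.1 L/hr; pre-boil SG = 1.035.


V_post = V_pre − rate·(t/60);  SG_post = 1 + (SG_pre−1)·V_pre/V_post
V_post = 30.6 − 3.1·(69/60) = 27.0350
SG_post = 1 + (1.035 − 1)·30.6/27.0350

1.0396


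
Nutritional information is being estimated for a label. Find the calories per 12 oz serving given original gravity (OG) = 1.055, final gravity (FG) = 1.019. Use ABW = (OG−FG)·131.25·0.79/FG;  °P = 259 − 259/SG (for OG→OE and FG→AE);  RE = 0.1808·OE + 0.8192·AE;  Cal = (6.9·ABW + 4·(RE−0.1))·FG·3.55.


ABW = (1.055 − 1.019)·131.25·0.79/1.019 = 3.6632
OE = 259 − 259/1.055 = 13.5024 °P
AE = 259 − 259/1.019 = 4.8292 °P
RE = 0.1808·13.5024 + 0.8192·4.8292 = 6.3973 °P
Cal = (6.9·3.6632 + 4·(6.3973−0.1))·1.019·3.55

182.5550 kcal


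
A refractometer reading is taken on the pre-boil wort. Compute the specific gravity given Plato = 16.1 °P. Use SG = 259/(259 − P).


SG = 259/(259 − 16.1)

1.0663


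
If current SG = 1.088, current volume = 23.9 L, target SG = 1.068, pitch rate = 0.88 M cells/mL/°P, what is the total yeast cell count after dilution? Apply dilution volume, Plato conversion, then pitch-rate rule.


V_w = V·((SG_c−1)/(SG_t−1)−1);  °P = 259 − 259/SG_t;  cells = rate·(V+V_w)·°P
V_w = 23.9·((1.088−1)/(1.068−1)−1) = 7.0294
V_final = 23.9 + 7.0294 = 30.9294
°P = 259 − 259/1.068 = 16.4906
cells = 0.88·30.9294·16.4906

448.8402 billion cells


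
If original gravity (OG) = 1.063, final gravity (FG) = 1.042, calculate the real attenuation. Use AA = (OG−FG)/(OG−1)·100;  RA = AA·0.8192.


AA = (1.063 − 1.042)/(1.063 − 1)·100 = 33.3333
RA = 33.3333·0.8192

27.3067 %


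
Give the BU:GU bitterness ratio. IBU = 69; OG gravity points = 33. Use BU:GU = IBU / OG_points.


BU:GU = 69 / 33

2.0909
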